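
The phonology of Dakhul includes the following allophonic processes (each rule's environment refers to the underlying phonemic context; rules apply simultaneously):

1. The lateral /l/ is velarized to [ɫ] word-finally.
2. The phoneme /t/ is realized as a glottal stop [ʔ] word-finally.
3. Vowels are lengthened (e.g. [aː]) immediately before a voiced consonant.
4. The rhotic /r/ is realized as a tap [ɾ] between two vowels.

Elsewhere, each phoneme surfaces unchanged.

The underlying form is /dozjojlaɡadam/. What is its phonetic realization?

[doːzjoːjlaːɡaːdaːm]

/d/ (word-initial): no rule targets it → [d].
/o/ (between /d/ and /z/) occurs before a voiced consonant → [oː] by rule 3.
/z/ (between /o/ and /j/) is unaffected → [z].
/j/ — not in any rule's target class → [j].
/o/ meets the environment for rule 3 (before a voiced consonant) → [oː].
/j/ stays [j].
/l/ (between /j/ and /a/) is in the target of rule 1 but the environment (word-finally) is not met → [l].
/a/ meets the environment for rule 3 (before a voiced consonant) → [aː].
/ɡ/ stays [ɡ].
Rule 3 applies to /a/ (between /ɡ/ and /d/: before a voiced consonant) → [aː].
/d/ (between /a/ and /a/) is unaffected → [d].
/a/ (between /d/ and /m/): before a voiced consonant, so rule 3 applies → [aː].
/m/ (word-final) is unaffected → [m].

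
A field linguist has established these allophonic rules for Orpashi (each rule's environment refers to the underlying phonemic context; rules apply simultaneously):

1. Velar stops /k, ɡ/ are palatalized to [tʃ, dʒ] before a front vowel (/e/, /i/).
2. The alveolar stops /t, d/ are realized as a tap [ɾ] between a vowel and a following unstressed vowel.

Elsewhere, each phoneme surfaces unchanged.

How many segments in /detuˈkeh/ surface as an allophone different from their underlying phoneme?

2

Segments that undergo a rule: /t/ → [ɾ] (rule 2); /k/ → [tʃ] (rule 1).
All other segments surface unchanged.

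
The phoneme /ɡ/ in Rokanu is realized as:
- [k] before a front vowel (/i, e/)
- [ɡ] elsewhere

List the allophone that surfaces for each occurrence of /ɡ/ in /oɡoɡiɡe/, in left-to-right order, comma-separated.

[ɡ], [k], [k]

Occurrence 1 (position 2): no conditioning environment matches → elsewhere allophone [ɡ].
Occurrence 2 (position 4): before a front vowel (/i, e/) → [k].
Occurrence 3 (position 6): before a front vowel (/i, e/) → [k].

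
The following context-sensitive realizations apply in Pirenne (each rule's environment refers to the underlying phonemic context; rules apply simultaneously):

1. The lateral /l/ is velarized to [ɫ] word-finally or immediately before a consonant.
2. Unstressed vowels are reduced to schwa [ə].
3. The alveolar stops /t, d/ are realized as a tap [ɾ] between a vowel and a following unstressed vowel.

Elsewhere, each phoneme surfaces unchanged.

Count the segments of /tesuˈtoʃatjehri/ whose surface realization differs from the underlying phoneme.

Segments that undergo a rule: /e/ → [ə] (rule 2); /u/ → [ə] (rule 2); /a/ → [ə] (rule 2); /e/ → [ə] (rule 2); /i/ → [ə] (rule 2).
All other segments surface unchanged.

5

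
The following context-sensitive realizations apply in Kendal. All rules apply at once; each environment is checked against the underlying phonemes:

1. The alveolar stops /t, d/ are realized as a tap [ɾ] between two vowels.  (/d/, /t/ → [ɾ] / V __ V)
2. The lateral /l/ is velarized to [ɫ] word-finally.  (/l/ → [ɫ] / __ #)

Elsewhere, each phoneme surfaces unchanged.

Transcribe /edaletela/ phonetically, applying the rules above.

[eɾaleɾela]

/e/ — not in any rule's target class → [e].
Rule 1 applies to /d/ (between /e/ and /a/: between two vowels) → [ɾ].
/a/ — not in any rule's target class → [a].
/l/ (between /a/ and /e/): rule 2 targets it, but not word-finally → unchanged [l].
/e/ (between /l/ and /t/): no rule targets it → [e].
/t/ meets the environment for rule 1 (between two vowels) → [ɾ].
/e/ (between /t/ and /l/): no rule targets it → [e].
/l/ (between /e/ and /a/): rule 2 targets it, but not word-finally → unchanged [l].
/a/ (word-final) is unaffected → [a].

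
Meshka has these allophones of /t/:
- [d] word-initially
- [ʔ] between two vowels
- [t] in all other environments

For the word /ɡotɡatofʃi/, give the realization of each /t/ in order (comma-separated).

Occurrence 1 (position 3): no conditioning environment matches → elsewhere allophone [t].
Occurrence 2 (position 6): between two vowels → [ʔ].

[t], [ʔ]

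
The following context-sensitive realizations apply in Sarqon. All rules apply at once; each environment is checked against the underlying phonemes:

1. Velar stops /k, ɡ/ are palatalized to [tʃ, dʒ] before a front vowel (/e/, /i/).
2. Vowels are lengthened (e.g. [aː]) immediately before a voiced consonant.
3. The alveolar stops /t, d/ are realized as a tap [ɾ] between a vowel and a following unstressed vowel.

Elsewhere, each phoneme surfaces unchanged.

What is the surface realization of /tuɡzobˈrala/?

/t/ — word-initial; rule 3 does not apply here → [t].
/u/ — between /t/ and /ɡ/, before a voiced consonant — surfaces as [uː] (rule 2).
/ɡ/ (between /u/ and /z/): rule 1 targets it, but not before a front vowel → unchanged [ɡ].
/z/ (between /ɡ/ and /o/) is unaffected → [z].
Rule 2 applies to /o/ (between /z/ and /b/: before a voiced consonant) → [oː].
/b/ (between /o/ and /r/): no rule targets it → [b].
/r/ (between /b/ and /a/) is unaffected → [r].
/a/ (between /r/ and /l/) occurs before a voiced consonant → [aː] by rule 2.
/l/ (between /a/ and /a/): no rule targets it → [l].
/a/ — word-final; rule 2 does not apply here → [a].

[tuːɡzoːbˈraːla]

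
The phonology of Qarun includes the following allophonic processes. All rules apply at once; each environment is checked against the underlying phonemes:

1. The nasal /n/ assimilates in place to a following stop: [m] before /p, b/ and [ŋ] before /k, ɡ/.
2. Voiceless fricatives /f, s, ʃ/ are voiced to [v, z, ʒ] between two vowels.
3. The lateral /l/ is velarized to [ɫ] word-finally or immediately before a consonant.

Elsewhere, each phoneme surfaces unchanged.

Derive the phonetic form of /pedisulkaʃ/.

[pedizuɫkaʃ]

/p/ (word-initial) is unaffected → [p].
/e/ stays [e].
/d/ (between /e/ and /i/) is unaffected → [d].
/i/ (between /d/ and /s/): no rule targets it → [i].
/s/ (between /i/ and /u/) occurs between two vowels → [z] by rule 2.
/u/ (between /s/ and /l/) is unaffected → [u].
/l/ (between /u/ and /k/): word-finally or immediately before a consonant, so rule 3 applies → [ɫ].
/k/ — not in any rule's target class → [k].
/a/ (between /k/ and /ʃ/): no rule targets it → [a].
/ʃ/ (word-final) is in the target of rule 2 but the environment (between two vowels) is not met → [ʃ].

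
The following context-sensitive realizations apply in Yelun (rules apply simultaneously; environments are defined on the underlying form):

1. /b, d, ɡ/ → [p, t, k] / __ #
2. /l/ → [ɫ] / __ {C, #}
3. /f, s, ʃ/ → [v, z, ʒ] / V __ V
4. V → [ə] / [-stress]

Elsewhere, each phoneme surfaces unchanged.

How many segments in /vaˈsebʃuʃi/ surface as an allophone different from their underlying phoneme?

Segments that undergo a rule: /a/ → [ə] (rule 4); /s/ → [z] (rule 3); /u/ → [ə] (rule 4); /ʃ/ → [ʒ] (rule 3); /i/ → [ə] (rule 4).
All other segments surface unchanged.

5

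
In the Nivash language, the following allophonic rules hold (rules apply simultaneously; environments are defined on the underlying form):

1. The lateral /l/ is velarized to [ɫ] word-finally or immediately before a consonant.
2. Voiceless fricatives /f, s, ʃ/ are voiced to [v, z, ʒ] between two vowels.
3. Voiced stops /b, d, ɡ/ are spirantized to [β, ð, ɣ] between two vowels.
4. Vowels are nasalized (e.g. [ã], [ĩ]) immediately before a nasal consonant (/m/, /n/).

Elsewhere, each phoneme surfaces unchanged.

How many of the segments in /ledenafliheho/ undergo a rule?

Segments that undergo a rule: /d/ → [ð] (rule 3); /e/ → [ẽ] (rule 4).
All other segments surface unchanged.

2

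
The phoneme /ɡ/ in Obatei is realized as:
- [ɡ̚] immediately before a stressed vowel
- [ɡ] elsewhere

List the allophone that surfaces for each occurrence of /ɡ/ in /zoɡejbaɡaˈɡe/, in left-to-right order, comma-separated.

Occurrence 1 (position 3): no conditioning environment matches → elsewhere allophone [ɡ].
Occurrence 2 (position 8): no conditioning environment matches → elsewhere allophone [ɡ].
Occurrence 3 (position 10): immediately before a stressed vowel → [ɡ̚].

[ɡ], [ɡ], [ɡ̚]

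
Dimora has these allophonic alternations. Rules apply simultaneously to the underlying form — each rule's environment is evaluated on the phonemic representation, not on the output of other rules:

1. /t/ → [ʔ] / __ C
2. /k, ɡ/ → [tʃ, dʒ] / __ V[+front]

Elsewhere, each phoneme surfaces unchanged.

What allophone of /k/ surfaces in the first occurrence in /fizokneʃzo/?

[k]

/k/ (between /o/ and /n/): rule 2 targets it, but not before a front vowel → unchanged [k].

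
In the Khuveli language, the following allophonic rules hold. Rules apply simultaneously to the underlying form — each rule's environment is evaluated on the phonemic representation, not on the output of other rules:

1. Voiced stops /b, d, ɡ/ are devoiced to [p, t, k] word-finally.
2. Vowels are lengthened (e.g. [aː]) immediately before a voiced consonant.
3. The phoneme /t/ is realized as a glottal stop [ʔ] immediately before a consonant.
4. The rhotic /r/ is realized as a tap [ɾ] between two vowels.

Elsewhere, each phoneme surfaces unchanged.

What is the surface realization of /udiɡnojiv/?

/u/ (word-initial) occurs before a voiced consonant → [uː] by rule 2.
/d/ (between /u/ and /i/) fails the environment for rule 1, so it stays [d].
/i/ (between /d/ and /ɡ/) occurs before a voiced consonant → [iː] by rule 2.
/ɡ/ (between /i/ and /n/) is in the target of rule 1 but the environment (word-finally) is not met → [ɡ].
/n/ (between /ɡ/ and /o/): no rule targets it → [n].
/o/ meets the environment for rule 2 (before a voiced consonant) → [oː].
/j/ stays [j].
Rule 2 applies to /i/ (between /j/ and /v/: before a voiced consonant) → [iː].
/v/ (word-final): no rule targets it → [v].

[uːdiːɡnoːjiːv]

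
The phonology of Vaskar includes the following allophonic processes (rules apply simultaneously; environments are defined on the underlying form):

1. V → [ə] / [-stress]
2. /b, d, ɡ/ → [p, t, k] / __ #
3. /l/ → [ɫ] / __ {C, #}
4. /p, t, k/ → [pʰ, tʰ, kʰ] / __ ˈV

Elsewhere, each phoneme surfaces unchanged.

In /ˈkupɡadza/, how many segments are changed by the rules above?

Segments that undergo a rule: /k/ → [kʰ] (rule 4); /a/ → [ə] (rule 1); /a/ → [ə] (rule 1).
All other segments surface unchanged.

3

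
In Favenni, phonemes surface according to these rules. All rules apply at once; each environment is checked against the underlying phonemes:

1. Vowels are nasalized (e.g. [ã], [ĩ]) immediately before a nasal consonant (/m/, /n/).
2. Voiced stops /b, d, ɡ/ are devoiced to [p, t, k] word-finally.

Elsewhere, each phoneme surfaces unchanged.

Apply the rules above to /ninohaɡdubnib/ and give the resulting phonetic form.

/n/ (word-initial) is unaffected → [n].
/i/ (between /n/ and /n/): before a nasal consonant, so rule 1 applies → [ĩ].
/n/ (between /i/ and /o/) is unaffected → [n].
/o/ (between /n/ and /h/) is in the target of rule 1 but the environment (before a nasal consonant) is not met → [o].
/h/ (between /o/ and /a/) is unaffected → [h].
/a/ (between /h/ and /ɡ/) is in the target of rule 1 but the environment (before a nasal consonant) is not met → [a].
/ɡ/ (between /a/ and /d/): rule 2 targets it, but not word-finally → unchanged [ɡ].
/d/ (between /ɡ/ and /u/): rule 2 targets it, but not word-finally → unchanged [d].
/u/ (between /d/ and /b/): rule 1 targets it, but not before a nasal consonant → unchanged [u].
/b/ (between /u/ and /n/): rule 2 targets it, but not word-finally → unchanged [b].
/n/ (between /b/ and /i/): no rule targets it → [n].
/i/ (between /n/ and /b/): rule 1 targets it, but not before a nasal consonant → unchanged [i].
Rule 2 applies to /b/ (word-final: word-finally) → [p].

[nĩnohaɡdubnip]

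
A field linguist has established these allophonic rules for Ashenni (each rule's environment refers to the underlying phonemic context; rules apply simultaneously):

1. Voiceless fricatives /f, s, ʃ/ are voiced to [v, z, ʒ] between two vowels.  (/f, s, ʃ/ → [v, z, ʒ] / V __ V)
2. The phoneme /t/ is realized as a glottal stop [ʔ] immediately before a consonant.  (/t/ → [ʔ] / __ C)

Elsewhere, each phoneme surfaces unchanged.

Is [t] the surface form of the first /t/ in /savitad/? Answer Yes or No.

/t/ — between /i/ and /a/; rule 2 does not apply here → [t].
The actual realization is [t], which matches [t].

Yes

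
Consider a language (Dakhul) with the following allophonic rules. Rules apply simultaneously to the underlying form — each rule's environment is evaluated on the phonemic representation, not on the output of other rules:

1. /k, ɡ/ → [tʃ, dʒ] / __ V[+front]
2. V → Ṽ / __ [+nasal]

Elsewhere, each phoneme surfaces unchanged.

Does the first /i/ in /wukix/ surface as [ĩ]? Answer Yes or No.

/i/ (between /k/ and /x/): rule 2 targets it, but not before a nasal consonant → unchanged [i].
The actual realization is [i], not [ĩ].

No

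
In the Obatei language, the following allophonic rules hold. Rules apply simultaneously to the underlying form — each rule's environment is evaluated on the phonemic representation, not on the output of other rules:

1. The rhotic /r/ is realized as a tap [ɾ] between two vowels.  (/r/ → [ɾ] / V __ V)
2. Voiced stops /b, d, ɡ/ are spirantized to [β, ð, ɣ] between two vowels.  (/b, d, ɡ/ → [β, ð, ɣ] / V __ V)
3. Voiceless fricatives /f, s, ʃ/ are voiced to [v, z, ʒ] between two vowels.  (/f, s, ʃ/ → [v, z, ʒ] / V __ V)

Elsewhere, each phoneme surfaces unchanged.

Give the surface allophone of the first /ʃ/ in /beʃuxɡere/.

/ʃ/ (between /e/ and /u/): between two vowels, so rule 3 applies → [ʒ].

[ʒ]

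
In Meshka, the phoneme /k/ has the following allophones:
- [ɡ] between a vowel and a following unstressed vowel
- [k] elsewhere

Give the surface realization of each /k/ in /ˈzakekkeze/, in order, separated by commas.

[ɡ], [k], [k]

Occurrence 1 (position 3): between a vowel and a following unstressed vowel → [ɡ].
Occurrence 2 (position 5): no conditioning environment matches → elsewhere allophone [k].
Occurrence 3 (position 6): no conditioning environment matches → elsewhere allophone [k].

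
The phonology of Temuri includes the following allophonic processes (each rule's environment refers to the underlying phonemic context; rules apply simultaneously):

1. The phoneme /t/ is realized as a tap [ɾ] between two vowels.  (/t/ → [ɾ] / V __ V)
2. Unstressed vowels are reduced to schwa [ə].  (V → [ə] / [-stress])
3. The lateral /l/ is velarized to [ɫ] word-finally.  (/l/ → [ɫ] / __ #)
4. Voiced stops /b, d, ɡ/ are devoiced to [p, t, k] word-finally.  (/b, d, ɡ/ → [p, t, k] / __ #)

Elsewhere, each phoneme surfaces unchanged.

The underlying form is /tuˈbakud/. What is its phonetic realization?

/t/ (word-initial) fails the environment for rule 1, so it stays [t].
Rule 2 applies to /u/ (between /t/ and /b/: in an unstressed syllable) → [ə].
/b/ (between /u/ and /a/) is in the target of rule 4 but the environment (word-finally) is not met → [b].
/a/ (between /b/ and /k/): rule 2 targets it, but not in an unstressed syllable → unchanged [a].
/k/ — not in any rule's target class → [k].
/u/ meets the environment for rule 2 (in an unstressed syllable) → [ə].
/d/ (word-final): word-finally, so rule 4 applies → [t].

[təˈbakət]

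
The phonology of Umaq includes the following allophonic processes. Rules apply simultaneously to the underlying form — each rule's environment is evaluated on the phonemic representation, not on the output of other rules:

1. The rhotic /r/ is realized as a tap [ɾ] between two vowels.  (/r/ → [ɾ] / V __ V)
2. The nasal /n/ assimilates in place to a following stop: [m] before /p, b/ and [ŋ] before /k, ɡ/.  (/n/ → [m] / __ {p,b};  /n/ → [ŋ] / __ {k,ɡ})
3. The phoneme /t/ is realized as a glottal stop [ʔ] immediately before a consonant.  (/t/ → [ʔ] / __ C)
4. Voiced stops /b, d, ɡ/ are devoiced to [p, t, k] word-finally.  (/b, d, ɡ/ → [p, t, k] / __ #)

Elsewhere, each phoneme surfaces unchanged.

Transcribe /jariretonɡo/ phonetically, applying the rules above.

[jaɾiɾetoŋɡo]

/j/ (word-initial): no rule targets it → [j].
/a/ — not in any rule's target class → [a].
/r/ — between /a/ and /i/, between two vowels — surfaces as [ɾ] (rule 1).
/i/ (between /r/ and /r/): no rule targets it → [i].
Rule 1 applies to /r/ (between /i/ and /e/: between two vowels) → [ɾ].
/e/ stays [e].
/t/ (between /e/ and /o/) is in the target of rule 3 but the environment (immediately before a consonant) is not met → [t].
/o/ (between /t/ and /n/) is unaffected → [o].
/n/ — between /o/ and /ɡ/, before a labial or velar stop — surfaces as [ŋ] (rule 2).
/ɡ/ (between /n/ and /o/) fails the environment for rule 4, so it stays [ɡ].
/o/ stays [o].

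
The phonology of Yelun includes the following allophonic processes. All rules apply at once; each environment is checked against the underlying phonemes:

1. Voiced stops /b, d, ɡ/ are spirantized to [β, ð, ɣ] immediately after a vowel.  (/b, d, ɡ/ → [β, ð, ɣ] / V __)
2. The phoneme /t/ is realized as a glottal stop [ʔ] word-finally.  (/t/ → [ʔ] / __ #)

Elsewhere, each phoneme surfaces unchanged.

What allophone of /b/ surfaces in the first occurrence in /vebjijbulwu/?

/b/ (between /e/ and /j/) occurs immediately after a vowel → [β] by rule 1.

[β]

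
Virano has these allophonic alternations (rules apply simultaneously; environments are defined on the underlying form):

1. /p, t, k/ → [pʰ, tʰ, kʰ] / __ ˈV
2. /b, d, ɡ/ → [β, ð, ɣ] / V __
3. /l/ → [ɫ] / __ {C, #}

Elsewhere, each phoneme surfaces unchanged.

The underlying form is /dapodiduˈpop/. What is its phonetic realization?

/d/ (word-initial) is in the target of rule 2 but the environment (immediately after a vowel) is not met → [d].
/a/ (between /d/ and /p/) is unaffected → [a].
/p/ — between /a/ and /o/; rule 1 does not apply here → [p].
/o/ (between /p/ and /d/) is unaffected → [o].
/d/ (between /o/ and /i/) occurs immediately after a vowel → [ð] by rule 2.
/i/ (between /d/ and /d/): no rule targets it → [i].
/d/ — between /i/ and /u/, immediately after a vowel — surfaces as [ð] (rule 2).
/u/ — not in any rule's target class → [u].
/p/ — between /u/ and /o/, immediately before a stressed vowel — surfaces as [pʰ] (rule 1).
/o/ (between /p/ and /p/): no rule targets it → [o].
/p/ (word-final) is in the target of rule 1 but the environment (immediately before a stressed vowel) is not met → [p].

[dapoðiðuˈpʰop]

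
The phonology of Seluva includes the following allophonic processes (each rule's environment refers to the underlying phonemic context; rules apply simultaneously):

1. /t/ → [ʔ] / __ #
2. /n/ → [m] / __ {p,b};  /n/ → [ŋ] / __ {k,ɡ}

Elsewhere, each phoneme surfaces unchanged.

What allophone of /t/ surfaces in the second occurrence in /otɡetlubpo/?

/t/ (between /e/ and /l/) is in the target of rule 1 but the environment (word-finally) is not met → [t].

[t]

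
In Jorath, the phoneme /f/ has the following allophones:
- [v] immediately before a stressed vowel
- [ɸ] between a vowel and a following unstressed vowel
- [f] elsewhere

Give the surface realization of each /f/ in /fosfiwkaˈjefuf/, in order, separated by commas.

Occurrence 1 (position 1): no conditioning environment matches → elsewhere allophone [f].
Occurrence 2 (position 4): no conditioning environment matches → elsewhere allophone [f].
Occurrence 3 (position 11): between a vowel and a following unstressed vowel → [ɸ].
Occurrence 4 (position 13): no conditioning environment matches → elsewhere allophone [f].

[f], [f], [ɸ], [f]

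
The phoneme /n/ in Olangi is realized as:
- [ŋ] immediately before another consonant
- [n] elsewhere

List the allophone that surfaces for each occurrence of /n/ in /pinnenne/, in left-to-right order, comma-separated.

Occurrence 1 (position 3): immediately before another consonant → [ŋ].
Occurrence 2 (position 4): no conditioning environment matches → elsewhere allophone [n].
Occurrence 3 (position 6): immediately before another consonant → [ŋ].
Occurrence 4 (position 7): no conditioning environment matches → elsewhere allophone [n].

[ŋ], [n], [ŋ], [n]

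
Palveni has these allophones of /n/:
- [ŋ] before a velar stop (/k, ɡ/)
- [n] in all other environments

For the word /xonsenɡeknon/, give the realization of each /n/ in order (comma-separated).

Occurrence 1 (position 3): no conditioning environment matches → elsewhere allophone [n].
Occurrence 2 (position 6): before a velar stop → [ŋ].
Occurrence 3 (position 10): no conditioning environment matches → elsewhere allophone [n].
Occurrence 4 (position 12): no conditioning environment matches → elsewhere allophone [n].

[n], [ŋ], [n], [n]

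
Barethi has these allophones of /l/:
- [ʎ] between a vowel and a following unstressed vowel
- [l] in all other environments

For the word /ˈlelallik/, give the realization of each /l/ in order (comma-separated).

Occurrence 1 (position 1): no conditioning environment matches → elsewhere allophone [l].
Occurrence 2 (position 3): between a vowel and a following unstressed vowel → [ʎ].
Occurrence 3 (position 5): no conditioning environment matches → elsewhere allophone [l].
Occurrence 4 (position 6): no conditioning environment matches → elsewhere allophone [l].

[l], [ʎ], [l], [l]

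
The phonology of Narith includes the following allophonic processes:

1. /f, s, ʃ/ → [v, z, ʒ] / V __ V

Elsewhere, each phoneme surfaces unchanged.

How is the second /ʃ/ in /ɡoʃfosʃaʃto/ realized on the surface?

[ʃ]

/ʃ/ (between /s/ and /a/) is in the target of rule 1 but the environment (between two vowels) is not met → [ʃ].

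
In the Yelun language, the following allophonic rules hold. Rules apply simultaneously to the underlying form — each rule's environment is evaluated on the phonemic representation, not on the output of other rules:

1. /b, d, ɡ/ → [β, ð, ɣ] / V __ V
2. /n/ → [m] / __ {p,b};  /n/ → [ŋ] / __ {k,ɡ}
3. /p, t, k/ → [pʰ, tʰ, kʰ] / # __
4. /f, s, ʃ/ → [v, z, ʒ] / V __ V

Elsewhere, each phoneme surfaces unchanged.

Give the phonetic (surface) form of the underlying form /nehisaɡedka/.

[nehizaɣedka]

/n/ (word-initial): rule 2 targets it, but not before a labial or velar stop → unchanged [n].
/e/ (between /n/ and /h/): no rule targets it → [e].
/h/ stays [h].
/i/ stays [i].
/s/ — between /i/ and /a/, between two vowels — surfaces as [z] (rule 4).
/a/ — not in any rule's target class → [a].
/ɡ/ (between /a/ and /e/): between two vowels, so rule 1 applies → [ɣ].
/e/ (between /ɡ/ and /d/): no rule targets it → [e].
/d/ — between /e/ and /k/; rule 1 does not apply here → [d].
/k/ — between /d/ and /a/; rule 3 does not apply here → [k].
/a/ (word-final) is unaffected → [a].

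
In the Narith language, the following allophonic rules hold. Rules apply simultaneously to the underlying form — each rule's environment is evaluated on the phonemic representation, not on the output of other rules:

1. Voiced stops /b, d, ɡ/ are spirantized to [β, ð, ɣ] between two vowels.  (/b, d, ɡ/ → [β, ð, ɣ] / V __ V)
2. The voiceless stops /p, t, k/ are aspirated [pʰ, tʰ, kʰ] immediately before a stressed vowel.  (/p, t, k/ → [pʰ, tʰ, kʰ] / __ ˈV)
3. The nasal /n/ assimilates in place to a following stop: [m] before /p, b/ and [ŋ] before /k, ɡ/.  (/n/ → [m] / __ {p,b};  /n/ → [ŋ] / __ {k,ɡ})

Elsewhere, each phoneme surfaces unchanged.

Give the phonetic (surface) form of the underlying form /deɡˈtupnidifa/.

[deɡˈtʰupniðifa]

/d/ (word-initial) fails the environment for rule 1, so it stays [d].
/ɡ/ (between /e/ and /t/) fails the environment for rule 1, so it stays [ɡ].
Rule 2 applies to /t/ (between /ɡ/ and /u/: immediately before a stressed vowel) → [tʰ].
/p/ (between /u/ and /n/) fails the environment for rule 2, so it stays [p].
/n/ (between /p/ and /i/) is in the target of rule 3 but the environment (before a labial or velar stop) is not met → [n].
/d/ meets the environment for rule 1 (between two vowels) → [ð].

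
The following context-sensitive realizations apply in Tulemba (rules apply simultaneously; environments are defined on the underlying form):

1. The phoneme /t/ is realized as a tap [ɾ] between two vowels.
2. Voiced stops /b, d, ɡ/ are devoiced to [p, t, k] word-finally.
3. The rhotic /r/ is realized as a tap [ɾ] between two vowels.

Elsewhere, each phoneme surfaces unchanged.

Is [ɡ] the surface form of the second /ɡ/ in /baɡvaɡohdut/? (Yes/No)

/ɡ/ — between /a/ and /o/; rule 2 does not apply here → [ɡ].
The actual realization is [ɡ], which matches [ɡ].

Yes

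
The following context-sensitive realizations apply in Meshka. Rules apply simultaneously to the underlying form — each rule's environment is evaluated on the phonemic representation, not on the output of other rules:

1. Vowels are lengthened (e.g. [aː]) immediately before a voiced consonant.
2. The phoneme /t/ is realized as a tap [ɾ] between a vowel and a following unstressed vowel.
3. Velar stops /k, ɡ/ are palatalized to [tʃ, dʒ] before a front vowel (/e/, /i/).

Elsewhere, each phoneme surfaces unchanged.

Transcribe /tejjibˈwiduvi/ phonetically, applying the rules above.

[teːjjiːbˈwiːduːvi]

/t/ — word-initial; rule 2 does not apply here → [t].
/e/ (between /t/ and /j/) occurs before a voiced consonant → [eː] by rule 1.
/j/ (between /e/ and /j/): no rule targets it → [j].
/j/ (between /j/ and /i/): no rule targets it → [j].
/i/ (between /j/ and /b/) occurs before a voiced consonant → [iː] by rule 1.
/b/ stays [b].
/w/ (between /b/ and /i/): no rule targets it → [w].
/i/ (between /w/ and /d/) occurs before a voiced consonant → [iː] by rule 1.
/d/ — not in any rule's target class → [d].
/u/ — between /d/ and /v/, before a voiced consonant — surfaces as [uː] (rule 1).
/v/ stays [v].
/i/ (word-final): rule 1 targets it, but not before a voiced consonant → unchanged [i].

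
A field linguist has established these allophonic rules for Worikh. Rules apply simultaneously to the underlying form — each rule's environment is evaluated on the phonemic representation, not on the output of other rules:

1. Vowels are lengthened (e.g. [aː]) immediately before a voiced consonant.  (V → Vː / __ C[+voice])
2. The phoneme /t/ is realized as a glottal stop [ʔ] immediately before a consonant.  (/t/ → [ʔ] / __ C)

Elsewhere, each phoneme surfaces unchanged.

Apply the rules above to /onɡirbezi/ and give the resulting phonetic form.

Rule 1 applies to /o/ (word-initial: before a voiced consonant) → [oː].
/n/ (between /o/ and /ɡ/): no rule targets it → [n].
/ɡ/ — not in any rule's target class → [ɡ].
Rule 1 applies to /i/ (between /ɡ/ and /r/: before a voiced consonant) → [iː].
/r/ — not in any rule's target class → [r].
/b/ stays [b].
/e/ — between /b/ and /z/, before a voiced consonant — surfaces as [eː] (rule 1).
/z/ — not in any rule's target class → [z].
/i/ (word-final): rule 1 targets it, but not before a voiced consonant → unchanged [i].

[oːnɡiːrbeːzi]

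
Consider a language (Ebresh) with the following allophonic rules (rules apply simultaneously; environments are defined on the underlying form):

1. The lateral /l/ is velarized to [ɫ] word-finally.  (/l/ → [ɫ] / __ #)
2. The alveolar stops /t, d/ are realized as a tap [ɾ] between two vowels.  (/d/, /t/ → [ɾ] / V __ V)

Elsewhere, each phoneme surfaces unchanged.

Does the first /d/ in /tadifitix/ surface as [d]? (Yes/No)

No

/d/ (between /a/ and /i/) occurs between two vowels → [ɾ] by rule 2.
The actual realization is [ɾ], not [d].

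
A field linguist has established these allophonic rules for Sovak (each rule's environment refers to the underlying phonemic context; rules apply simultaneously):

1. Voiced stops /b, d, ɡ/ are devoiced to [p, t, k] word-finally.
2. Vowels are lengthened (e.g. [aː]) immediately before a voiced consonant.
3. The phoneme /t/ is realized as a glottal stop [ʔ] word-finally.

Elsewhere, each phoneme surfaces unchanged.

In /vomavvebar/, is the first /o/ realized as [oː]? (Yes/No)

Rule 2 applies to /o/ (between /v/ and /m/: before a voiced consonant) → [oː].
The actual realization is [oː], which matches [oː].

Yes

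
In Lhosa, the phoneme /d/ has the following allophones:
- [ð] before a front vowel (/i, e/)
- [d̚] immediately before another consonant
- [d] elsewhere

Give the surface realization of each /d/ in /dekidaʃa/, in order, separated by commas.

[ð], [d]

Occurrence 1 (position 1): before a front vowel (/i, e/) → [ð].
Occurrence 2 (position 5): no conditioning environment matches → elsewhere allophone [d].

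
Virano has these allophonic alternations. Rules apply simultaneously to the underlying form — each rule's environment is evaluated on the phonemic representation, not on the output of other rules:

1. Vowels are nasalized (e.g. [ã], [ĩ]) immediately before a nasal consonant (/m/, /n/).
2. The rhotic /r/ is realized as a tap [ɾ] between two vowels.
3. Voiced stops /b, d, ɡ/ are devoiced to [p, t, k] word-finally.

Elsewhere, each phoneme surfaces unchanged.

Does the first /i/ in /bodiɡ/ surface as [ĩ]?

/i/ (between /d/ and /ɡ/) fails the environment for rule 1, so it stays [i].
The actual realization is [i], not [ĩ].

No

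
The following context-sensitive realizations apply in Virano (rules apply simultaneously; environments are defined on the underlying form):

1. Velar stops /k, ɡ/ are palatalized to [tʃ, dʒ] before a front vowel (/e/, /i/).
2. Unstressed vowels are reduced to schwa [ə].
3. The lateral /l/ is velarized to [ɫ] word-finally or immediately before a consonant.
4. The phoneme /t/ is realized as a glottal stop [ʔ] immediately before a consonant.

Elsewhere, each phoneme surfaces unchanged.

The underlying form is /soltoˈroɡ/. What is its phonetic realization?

[səɫtəˈroɡ]

/s/ (word-initial) is unaffected → [s].
/o/ meets the environment for rule 2 (in an unstressed syllable) → [ə].
/l/ (between /o/ and /t/): word-finally or immediately before a consonant, so rule 3 applies → [ɫ].
/t/ (between /l/ and /o/) fails the environment for rule 4, so it stays [t].
/o/ meets the environment for rule 2 (in an unstressed syllable) → [ə].
/r/ stays [r].
/o/ (between /r/ and /ɡ/): rule 2 targets it, but not in an unstressed syllable → unchanged [o].
/ɡ/ (word-final): rule 1 targets it, but not before a front vowel → unchanged [ɡ].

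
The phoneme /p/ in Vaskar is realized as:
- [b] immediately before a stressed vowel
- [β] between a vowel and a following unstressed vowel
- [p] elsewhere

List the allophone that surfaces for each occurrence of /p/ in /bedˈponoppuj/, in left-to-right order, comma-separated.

Occurrence 1 (position 4): immediately before a stressed vowel → [b].
Occurrence 2 (position 8): no conditioning environment matches → elsewhere allophone [p].
Occurrence 3 (position 9): no conditioning environment matches → elsewhere allophone [p].

[b], [p], [p]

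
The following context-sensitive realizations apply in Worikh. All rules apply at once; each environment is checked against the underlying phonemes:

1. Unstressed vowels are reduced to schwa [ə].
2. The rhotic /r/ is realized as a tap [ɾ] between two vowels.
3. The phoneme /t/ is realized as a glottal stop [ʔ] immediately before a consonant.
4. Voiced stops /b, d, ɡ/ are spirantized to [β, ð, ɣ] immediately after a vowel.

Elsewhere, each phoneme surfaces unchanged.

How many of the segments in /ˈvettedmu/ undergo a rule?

4

Segments that undergo a rule: /t/ → [ʔ] (rule 3); /e/ → [ə] (rule 1); /d/ → [ð] (rule 4); /u/ → [ə] (rule 1).
All other segments surface unchanged.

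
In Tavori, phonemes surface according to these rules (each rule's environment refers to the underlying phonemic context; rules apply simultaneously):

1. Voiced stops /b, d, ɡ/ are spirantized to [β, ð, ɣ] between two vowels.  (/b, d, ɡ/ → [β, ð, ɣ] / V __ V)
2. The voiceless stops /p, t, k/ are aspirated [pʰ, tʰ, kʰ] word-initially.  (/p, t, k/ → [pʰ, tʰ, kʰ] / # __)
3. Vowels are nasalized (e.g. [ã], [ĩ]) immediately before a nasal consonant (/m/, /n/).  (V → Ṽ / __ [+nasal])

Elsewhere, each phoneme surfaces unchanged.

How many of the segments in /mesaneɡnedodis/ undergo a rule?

3

Segments that undergo a rule: /a/ → [ã] (rule 3); /d/ → [ð] (rule 1); /d/ → [ð] (rule 1).
All other segments surface unchanged.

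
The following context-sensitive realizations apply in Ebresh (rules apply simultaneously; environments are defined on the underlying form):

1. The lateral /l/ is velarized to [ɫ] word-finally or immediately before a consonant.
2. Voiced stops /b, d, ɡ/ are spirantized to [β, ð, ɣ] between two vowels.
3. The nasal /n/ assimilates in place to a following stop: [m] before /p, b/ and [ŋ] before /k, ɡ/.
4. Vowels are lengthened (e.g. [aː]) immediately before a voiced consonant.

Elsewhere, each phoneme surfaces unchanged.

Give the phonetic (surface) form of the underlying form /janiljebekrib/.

[jaːniːɫjeːβekriːb]

/j/ (word-initial): no rule targets it → [j].
Rule 4 applies to /a/ (between /j/ and /n/: before a voiced consonant) → [aː].
/n/ (between /a/ and /i/): rule 3 targets it, but not before a labial or velar stop → unchanged [n].
/i/ (between /n/ and /l/): before a voiced consonant, so rule 4 applies → [iː].
/l/ — between /i/ and /j/, word-finally or immediately before a consonant — surfaces as [ɫ] (rule 1).
/j/ (between /l/ and /e/): no rule targets it → [j].
Rule 4 applies to /e/ (between /j/ and /b/: before a voiced consonant) → [eː].
/b/ (between /e/ and /e/) occurs between two vowels → [β] by rule 2.
/e/ — between /b/ and /k/; rule 4 does not apply here → [e].
/k/ (between /e/ and /r/): no rule targets it → [k].
/r/ (between /k/ and /i/) is unaffected → [r].
Rule 4 applies to /i/ (between /r/ and /b/: before a voiced consonant) → [iː].
/b/ (word-final): rule 2 targets it, but not between two vowels → unchanged [b].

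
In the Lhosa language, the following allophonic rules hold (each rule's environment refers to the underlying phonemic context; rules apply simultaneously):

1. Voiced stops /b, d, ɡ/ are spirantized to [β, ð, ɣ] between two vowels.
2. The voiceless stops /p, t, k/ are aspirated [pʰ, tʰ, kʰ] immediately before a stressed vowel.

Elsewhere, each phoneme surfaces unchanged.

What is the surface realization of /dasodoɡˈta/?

/d/ (word-initial): rule 1 targets it, but not between two vowels → unchanged [d].
/a/ stays [a].
/s/ stays [s].
/o/ — not in any rule's target class → [o].
/d/ (between /o/ and /o/): between two vowels, so rule 1 applies → [ð].
/o/ — not in any rule's target class → [o].
/ɡ/ (between /o/ and /t/) is in the target of rule 1 but the environment (between two vowels) is not met → [ɡ].
/t/ (between /ɡ/ and /a/) occurs immediately before a stressed vowel → [tʰ] by rule 2.
/a/ — not in any rule's target class → [a].

[dasoðoɡˈtʰa]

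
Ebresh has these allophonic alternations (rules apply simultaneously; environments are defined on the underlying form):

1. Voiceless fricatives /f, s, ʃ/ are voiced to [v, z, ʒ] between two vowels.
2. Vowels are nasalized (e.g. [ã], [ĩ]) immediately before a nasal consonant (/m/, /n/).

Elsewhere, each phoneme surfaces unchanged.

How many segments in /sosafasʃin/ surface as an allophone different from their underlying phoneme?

Segments that undergo a rule: /s/ → [z] (rule 1); /f/ → [v] (rule 1); /i/ → [ĩ] (rule 2).
All other segments surface unchanged.

3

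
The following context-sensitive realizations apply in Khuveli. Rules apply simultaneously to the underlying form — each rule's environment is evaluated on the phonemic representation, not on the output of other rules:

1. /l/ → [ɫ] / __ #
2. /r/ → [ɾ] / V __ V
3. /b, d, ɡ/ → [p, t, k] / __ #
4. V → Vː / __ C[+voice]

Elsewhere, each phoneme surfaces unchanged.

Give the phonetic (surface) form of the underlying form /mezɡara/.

/e/ (between /m/ and /z/): before a voiced consonant, so rule 4 applies → [eː].
/ɡ/ (between /z/ and /a/) fails the environment for rule 3, so it stays [ɡ].
/a/ — between /ɡ/ and /r/, before a voiced consonant — surfaces as [aː] (rule 4).
/r/ (between /a/ and /a/) occurs between two vowels → [ɾ] by rule 2.
/a/ (word-final) is in the target of rule 4 but the environment (before a voiced consonant) is not met → [a].

[meːzɡaːɾa]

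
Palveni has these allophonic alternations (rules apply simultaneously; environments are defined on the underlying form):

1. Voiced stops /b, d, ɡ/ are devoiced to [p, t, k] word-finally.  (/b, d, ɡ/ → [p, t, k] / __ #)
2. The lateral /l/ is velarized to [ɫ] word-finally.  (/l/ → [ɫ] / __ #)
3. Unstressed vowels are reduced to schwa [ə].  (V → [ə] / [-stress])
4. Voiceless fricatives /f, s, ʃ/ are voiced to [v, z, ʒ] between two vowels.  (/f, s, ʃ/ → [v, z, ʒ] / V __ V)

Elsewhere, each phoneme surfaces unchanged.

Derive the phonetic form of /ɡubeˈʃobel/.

/ɡ/ (word-initial) fails the environment for rule 1, so it stays [ɡ].
Rule 3 applies to /u/ (between /ɡ/ and /b/: in an unstressed syllable) → [ə].
/b/ (between /u/ and /e/): rule 1 targets it, but not word-finally → unchanged [b].
/e/ (between /b/ and /ʃ/) occurs in an unstressed syllable → [ə] by rule 3.
/ʃ/ (between /e/ and /o/): between two vowels, so rule 4 applies → [ʒ].
/o/ — between /ʃ/ and /b/; rule 3 does not apply here → [o].
/b/ — between /o/ and /e/; rule 1 does not apply here → [b].
/e/ meets the environment for rule 3 (in an unstressed syllable) → [ə].
/l/ (word-final) occurs word-finally → [ɫ] by rule 2.

[ɡəbəˈʒobəɫ]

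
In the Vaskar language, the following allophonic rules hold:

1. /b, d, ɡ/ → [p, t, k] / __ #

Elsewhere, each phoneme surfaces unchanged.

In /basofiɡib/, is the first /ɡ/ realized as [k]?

/ɡ/ (between /i/ and /i/) fails the environment for rule 1, so it stays [ɡ].
The actual realization is [ɡ], not [k].

No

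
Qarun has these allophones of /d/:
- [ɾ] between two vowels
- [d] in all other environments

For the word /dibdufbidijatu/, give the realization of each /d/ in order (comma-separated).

Occurrence 1 (position 1): no conditioning environment matches → elsewhere allophone [d].
Occurrence 2 (position 4): no conditioning environment matches → elsewhere allophone [d].
Occurrence 3 (position 9): between two vowels → [ɾ].

[d], [d], [ɾ]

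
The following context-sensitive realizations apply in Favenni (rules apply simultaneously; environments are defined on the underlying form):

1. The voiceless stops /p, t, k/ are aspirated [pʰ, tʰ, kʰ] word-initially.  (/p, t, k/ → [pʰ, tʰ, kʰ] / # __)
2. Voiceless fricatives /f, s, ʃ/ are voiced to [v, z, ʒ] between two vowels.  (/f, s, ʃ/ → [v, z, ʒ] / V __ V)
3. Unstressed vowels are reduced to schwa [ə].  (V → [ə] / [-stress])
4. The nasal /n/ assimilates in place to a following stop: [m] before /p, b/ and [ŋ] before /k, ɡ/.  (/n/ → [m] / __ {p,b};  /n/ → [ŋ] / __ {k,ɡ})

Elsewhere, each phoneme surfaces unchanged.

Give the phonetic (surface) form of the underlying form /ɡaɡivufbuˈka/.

/ɡ/ — not in any rule's target class → [ɡ].
/a/ meets the environment for rule 3 (in an unstressed syllable) → [ə].
/ɡ/ (between /a/ and /i/) is unaffected → [ɡ].
/i/ meets the environment for rule 3 (in an unstressed syllable) → [ə].
/v/ — not in any rule's target class → [v].
/u/ (between /v/ and /f/): in an unstressed syllable, so rule 3 applies → [ə].
/f/ — between /u/ and /b/; rule 2 does not apply here → [f].
/b/ (between /f/ and /u/) is unaffected → [b].
/u/ (between /b/ and /k/) occurs in an unstressed syllable → [ə] by rule 3.
/k/ — between /u/ and /a/; rule 1 does not apply here → [k].
/a/ — word-final; rule 3 does not apply here → [a].

[ɡəɡəvəfbəˈka]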